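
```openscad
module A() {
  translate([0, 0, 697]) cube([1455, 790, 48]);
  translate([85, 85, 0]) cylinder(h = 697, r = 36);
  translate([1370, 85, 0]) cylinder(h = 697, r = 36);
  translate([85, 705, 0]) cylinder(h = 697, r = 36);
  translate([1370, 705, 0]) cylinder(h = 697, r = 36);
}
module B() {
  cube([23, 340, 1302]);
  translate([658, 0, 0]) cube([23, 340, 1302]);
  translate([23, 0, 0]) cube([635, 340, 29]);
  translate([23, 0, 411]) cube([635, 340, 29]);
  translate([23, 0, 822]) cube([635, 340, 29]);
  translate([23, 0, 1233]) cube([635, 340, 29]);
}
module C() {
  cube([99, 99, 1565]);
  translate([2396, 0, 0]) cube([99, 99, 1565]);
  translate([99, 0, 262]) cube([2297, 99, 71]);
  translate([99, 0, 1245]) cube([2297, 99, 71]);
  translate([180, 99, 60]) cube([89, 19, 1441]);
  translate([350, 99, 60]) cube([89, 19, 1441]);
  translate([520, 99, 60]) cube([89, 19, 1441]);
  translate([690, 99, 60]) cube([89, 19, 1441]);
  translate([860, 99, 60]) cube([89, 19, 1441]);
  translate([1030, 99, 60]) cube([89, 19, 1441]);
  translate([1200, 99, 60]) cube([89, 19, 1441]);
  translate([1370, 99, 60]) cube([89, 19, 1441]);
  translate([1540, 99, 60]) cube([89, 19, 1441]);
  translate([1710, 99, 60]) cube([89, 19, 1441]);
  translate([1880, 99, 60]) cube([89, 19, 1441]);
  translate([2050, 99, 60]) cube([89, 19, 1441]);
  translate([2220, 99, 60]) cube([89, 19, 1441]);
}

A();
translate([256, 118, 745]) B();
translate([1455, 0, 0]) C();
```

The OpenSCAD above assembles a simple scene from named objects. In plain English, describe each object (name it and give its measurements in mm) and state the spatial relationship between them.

A is a table: top 1455 mm (x) × 790 mm (y), 48 mm thick, upper face at z = 745 mm, on four round legs of 72 mm diameter, each leg's bounding box inset 49 mm from the nearest pair of top edges, running from z = 0 to the bottom of the top.

B is a bookshelf 681 mm wide overall, 340 mm deep and 1302 mm tall. The two sides are 23 mm thick vertical panels. 4 horizontal shelves of 29 mm thickness span between the inner faces of the sides; the lowest shelf sits on the floor and shelves are stacked with a clear vertical gap of 382 mm between each pair.

C is a fence section. Two 99×99 mm posts, 1565 mm tall, stand on the floor with a clear span of 2297 mm between their inner faces. Two horizontal rails of 99×71 mm section span the gap between the posts with their undersides at z = 262 mm and z = 1245 mm, flush with the posts' −y face. 13 pickets, each 89 mm wide, 19 mm thick and 1441 mm tall, are fixed to the +y face of the rails with their bottoms at z = 60 mm, evenly spaced across the span with equal gaps (rounded down to the nearest mm) at the −x end and between each pair — any rounding remainder accumulates at the +x end.

The bookshelf is on top of the table. The fence section is against the table's +x side, with their −y faces flush.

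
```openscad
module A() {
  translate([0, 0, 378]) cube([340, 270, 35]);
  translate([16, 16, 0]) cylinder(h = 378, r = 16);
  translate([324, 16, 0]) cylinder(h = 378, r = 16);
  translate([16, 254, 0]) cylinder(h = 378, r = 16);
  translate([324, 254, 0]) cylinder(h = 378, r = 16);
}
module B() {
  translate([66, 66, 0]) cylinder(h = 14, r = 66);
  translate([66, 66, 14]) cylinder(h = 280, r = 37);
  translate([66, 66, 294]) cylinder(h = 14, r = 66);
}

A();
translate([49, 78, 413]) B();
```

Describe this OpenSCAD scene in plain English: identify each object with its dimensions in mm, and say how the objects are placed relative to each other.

A is a four-legged stool. The seat is a 340×270×35 mm slab whose top surface is at z = 413 mm; four round legs, each 32 mm in diameter, run from the floor (z = 0) to the underside of the seat, each leg's axis is inset half a diameter from the nearest pair of seat edges (so the leg's bounding box is flush with the corner).

B is a spool: two coaxial disc flanges of radius 66 mm and thickness 14 mm, joined by a core cylinder of radius 37 mm and height 280 mm. The lower flange rests on z = 0 and the three cylinders share a vertical axis.

The spool is on top of the stool.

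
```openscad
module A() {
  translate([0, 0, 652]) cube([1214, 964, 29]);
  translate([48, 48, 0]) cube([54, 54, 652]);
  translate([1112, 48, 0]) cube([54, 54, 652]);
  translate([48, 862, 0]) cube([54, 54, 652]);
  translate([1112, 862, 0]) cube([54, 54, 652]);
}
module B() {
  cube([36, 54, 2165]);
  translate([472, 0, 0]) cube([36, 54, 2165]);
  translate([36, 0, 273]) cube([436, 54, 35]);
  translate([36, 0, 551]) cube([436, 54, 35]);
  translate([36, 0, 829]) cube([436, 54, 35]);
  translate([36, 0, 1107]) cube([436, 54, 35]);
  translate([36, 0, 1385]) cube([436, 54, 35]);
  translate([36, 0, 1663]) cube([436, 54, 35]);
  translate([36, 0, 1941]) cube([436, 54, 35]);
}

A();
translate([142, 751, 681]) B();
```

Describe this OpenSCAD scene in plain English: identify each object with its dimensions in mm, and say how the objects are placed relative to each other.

A is a table with a 1214×964 mm rectangular top, 29 mm thick, top surface at z = 681 mm, supported by four 54×54 mm square legs, each inset 48 mm from the nearest pair of top edges, running from the floor.

B is a straight ladder. Two 36×54 mm vertical rails, 2165 mm tall, stand 508 mm apart (outside-to-outside) with their front faces coplanar on the −y side. 7 rungs, each 54 mm deep and 35 mm tall, span between the inner faces of the rails, front faces flush with the rails. The lowest rung's underside is at z = 273 mm and rungs are spaced 278 mm apart (underside to underside).

The ladder is on top of the table.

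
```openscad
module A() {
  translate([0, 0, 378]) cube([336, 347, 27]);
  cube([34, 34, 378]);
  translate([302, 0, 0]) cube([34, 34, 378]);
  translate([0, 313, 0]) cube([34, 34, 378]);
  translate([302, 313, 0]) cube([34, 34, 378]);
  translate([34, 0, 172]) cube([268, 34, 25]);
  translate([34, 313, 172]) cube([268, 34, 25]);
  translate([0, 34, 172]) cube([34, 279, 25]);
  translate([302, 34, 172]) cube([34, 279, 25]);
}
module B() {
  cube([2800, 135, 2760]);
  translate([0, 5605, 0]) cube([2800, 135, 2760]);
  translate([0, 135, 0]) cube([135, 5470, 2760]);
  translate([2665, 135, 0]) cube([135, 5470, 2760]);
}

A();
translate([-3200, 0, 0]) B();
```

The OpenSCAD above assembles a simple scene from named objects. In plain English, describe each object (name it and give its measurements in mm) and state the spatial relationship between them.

A is a four-legged stool. The seat is a 336×347×27 mm slab whose top surface is at z = 405 mm; four square legs, each 34×34 mm in cross-section, run from the floor (z = 0) to the underside of the seat, each flush with a corner of the seat. Four stretchers, 34 mm wide and 25 mm tall, connect adjacent legs with their undersides at z = 172 mm, each running between the inner faces of the legs it joins and aligned with the legs' outer faces on the other axis.

B is the wall frame of a small rectangular building: four walls, each 2760 mm tall and 135 mm thick, enclosing a footprint 2800 mm (x) by 5740 mm (y) outside-to-outside, with no floor or roof. The front and back walls (the −y and +y sides) span the full width; the two side walls fit between them.

The house frame is on the floor beside the stool on its −x side.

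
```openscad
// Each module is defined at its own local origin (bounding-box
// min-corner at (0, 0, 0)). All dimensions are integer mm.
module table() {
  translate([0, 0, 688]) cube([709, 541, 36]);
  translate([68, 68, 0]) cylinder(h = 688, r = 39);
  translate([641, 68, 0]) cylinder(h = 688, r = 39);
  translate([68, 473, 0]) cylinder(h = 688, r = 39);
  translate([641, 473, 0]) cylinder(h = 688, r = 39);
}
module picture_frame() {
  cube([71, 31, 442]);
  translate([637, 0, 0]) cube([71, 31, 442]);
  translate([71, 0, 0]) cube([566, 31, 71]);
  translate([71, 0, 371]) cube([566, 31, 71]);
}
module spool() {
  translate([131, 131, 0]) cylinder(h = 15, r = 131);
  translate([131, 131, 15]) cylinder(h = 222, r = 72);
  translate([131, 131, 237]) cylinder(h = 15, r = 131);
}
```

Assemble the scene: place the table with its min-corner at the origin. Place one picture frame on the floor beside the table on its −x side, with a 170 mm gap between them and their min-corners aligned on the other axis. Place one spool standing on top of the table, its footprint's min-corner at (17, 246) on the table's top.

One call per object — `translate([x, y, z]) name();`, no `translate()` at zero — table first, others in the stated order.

table();
translate([-878, 0, 0]) picture_frame();
translate([17, 246, 724]) spool();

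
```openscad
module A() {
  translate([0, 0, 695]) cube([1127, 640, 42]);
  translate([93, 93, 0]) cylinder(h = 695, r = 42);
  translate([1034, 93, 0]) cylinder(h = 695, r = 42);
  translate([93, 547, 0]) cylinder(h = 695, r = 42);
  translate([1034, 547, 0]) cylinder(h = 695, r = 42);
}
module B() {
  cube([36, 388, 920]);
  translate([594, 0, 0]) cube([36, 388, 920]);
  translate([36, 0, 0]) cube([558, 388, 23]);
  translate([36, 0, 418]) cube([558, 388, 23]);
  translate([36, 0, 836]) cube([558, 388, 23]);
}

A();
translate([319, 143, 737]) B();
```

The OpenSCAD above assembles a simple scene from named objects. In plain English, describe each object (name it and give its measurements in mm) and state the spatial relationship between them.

A is a table: top 1127 mm (x) × 640 mm (y), 42 mm thick, upper face at z = 737 mm, on four round legs of 84 mm diameter, each leg's bounding box inset 51 mm from the nearest pair of top edges, running from z = 0 to the bottom of the top.

B is an open bookshelf. Two side panels, each 36 mm thick, 388 mm deep and 920 mm tall, stand 630 mm apart (outside-to-outside). Between them sit 3 shelves, each 23 mm thick and 388 mm deep, spanning the full gap between the sides. The bottom shelf rests on the floor (its underside at z = 0) and the clear gap between one shelf's top and the next shelf's underside is 395 mm.

The bookshelf is on top of the table.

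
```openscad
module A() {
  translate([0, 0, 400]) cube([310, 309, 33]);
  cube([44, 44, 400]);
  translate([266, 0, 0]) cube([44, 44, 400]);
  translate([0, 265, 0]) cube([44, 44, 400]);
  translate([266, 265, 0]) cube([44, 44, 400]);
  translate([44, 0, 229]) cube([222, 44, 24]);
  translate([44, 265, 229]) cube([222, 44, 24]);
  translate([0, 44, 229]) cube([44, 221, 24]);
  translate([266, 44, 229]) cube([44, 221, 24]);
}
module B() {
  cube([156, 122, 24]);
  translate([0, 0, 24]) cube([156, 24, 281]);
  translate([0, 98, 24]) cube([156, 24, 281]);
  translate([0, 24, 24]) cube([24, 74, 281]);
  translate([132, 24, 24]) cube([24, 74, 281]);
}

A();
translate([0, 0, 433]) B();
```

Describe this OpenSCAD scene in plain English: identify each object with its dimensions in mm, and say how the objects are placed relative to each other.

A is a four-legged stool. The seat is a 310×309×33 mm slab whose top surface is at z = 433 mm; four square legs, each 44×44 mm in cross-section, run from the floor (z = 0) to the underside of the seat, each flush with a corner of the seat. Four stretchers, 44 mm wide and 24 mm tall, connect adjacent legs with their undersides at z = 229 mm, each running between the inner faces of the legs it joins and aligned with the legs' outer faces on the other axis.

B is an open storage box with external size 156×122×305 mm and wall thickness 24 mm (the base is also 24 mm thick). The base covers the whole footprint; the four walls stand on the base, with the y-facing walls full-width and the x-facing walls fitting between their inner faces.

The open box is on top of the stool.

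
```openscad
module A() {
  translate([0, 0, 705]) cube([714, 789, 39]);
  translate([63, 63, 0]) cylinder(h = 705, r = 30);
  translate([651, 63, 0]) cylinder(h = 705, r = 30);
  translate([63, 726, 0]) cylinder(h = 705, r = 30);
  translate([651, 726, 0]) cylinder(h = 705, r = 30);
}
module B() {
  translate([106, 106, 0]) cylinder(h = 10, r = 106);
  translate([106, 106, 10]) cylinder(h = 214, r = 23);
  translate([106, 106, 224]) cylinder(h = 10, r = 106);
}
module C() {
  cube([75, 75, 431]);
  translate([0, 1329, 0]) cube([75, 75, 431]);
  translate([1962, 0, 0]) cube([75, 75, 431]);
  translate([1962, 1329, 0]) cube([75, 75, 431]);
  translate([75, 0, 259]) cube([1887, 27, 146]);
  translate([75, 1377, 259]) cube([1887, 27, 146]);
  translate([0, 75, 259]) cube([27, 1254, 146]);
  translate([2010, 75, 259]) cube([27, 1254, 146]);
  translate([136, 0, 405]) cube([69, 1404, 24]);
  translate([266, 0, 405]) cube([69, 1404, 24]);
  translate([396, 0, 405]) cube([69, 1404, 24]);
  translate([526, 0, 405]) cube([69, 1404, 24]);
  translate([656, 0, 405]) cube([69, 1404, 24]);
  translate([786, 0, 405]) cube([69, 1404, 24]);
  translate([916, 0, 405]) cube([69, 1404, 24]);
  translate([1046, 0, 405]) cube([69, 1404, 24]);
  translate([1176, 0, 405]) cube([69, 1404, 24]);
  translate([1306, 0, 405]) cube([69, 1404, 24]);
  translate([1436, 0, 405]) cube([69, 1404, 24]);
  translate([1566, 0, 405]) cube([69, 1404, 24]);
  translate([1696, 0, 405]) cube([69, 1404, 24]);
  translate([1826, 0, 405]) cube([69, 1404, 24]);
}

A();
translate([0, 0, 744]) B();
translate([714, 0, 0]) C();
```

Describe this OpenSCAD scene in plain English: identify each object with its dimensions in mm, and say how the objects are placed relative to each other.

A is a rectangular dining table. The top is 714×789×39 mm with its upper surface at z = 744 mm. It stands on four round legs of 60 mm diameter, each leg's bounding box inset 33 mm from the nearest pair of top edges, running from the floor to the underside of the top.

B is a spool: two coaxial disc flanges of radius 106 mm and thickness 10 mm, joined by a core cylinder of radius 23 mm and height 214 mm. The lower flange rests on z = 0 and the three cylinders share a vertical axis.

C is a bed frame 2037 mm long (x) by 1404 mm wide (y). Four 75×75 mm corner posts, 431 mm tall, at the corners of the footprint. Four rails of 27 mm thickness and 146 mm height run between adjacent posts with their undersides at z = 259 mm, their outer faces flush with the outside of the frame (the two x-running rails run between the posts' inner faces; the two y-running rails run between the posts' inner faces). 14 slats, each 69 mm wide (x) and 24 mm thick, lie across the top of the two x-running rails, running the full 1404 mm width of the frame in y; the slats are evenly spaced along x between the inner faces of the end posts with equal gaps (rounded down to the nearest mm) at the −x end and between each pair — any rounding remainder accumulates at the +x end.

The spool is on top of the table. The bed frame is against the table's +x side, with their −y faces flush.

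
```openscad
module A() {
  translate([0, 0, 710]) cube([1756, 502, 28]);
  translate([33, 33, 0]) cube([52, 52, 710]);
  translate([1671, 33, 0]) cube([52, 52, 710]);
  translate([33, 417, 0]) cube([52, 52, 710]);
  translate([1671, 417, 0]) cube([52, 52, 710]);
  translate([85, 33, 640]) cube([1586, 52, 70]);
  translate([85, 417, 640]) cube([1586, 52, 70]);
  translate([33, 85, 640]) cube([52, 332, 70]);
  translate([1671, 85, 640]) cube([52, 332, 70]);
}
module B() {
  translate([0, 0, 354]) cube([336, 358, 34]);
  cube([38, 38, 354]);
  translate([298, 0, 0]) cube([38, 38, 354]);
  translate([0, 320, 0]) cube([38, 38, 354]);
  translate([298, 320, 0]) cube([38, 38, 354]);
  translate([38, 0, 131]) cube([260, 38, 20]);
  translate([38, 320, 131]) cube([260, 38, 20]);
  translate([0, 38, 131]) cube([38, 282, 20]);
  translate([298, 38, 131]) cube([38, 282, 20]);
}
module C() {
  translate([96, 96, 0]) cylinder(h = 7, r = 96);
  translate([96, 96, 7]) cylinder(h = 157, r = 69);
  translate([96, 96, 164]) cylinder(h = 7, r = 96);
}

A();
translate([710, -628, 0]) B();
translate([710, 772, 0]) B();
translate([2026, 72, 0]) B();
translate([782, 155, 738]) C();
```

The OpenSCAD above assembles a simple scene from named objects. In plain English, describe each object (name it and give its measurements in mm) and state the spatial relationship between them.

A is a table: top 1756 mm (x) × 502 mm (y), 28 mm thick, upper face at z = 738 mm, on four 52×52 mm square legs, each inset 33 mm from the nearest pair of top edges, running from z = 0 to the bottom of the top. Four apron rails, 52 mm thick and 70 mm tall, run between adjacent legs with their top edges flush with the underside of the top and their outer faces flush with the legs' outer faces.

B is a four-legged stool. The seat is a 336×358×34 mm slab whose top surface is at z = 388 mm; four square legs, each 38×38 mm in cross-section, run from the floor (z = 0) to the underside of the seat, each flush with a corner of the seat. Four stretchers, 38 mm wide and 20 mm tall, connect adjacent legs with their undersides at z = 131 mm, each running between the inner faces of the legs it joins and aligned with the legs' outer faces on the other axis.

C is a spool: two coaxial disc flanges of radius 96 mm and thickness 7 mm, joined by a core cylinder of radius 69 mm and height 157 mm. The lower flange rests on z = 0 and the three cylinders share a vertical axis.

Three stools sit around the table at the −y, +y, +x sides. The spool is on top of the table, centred.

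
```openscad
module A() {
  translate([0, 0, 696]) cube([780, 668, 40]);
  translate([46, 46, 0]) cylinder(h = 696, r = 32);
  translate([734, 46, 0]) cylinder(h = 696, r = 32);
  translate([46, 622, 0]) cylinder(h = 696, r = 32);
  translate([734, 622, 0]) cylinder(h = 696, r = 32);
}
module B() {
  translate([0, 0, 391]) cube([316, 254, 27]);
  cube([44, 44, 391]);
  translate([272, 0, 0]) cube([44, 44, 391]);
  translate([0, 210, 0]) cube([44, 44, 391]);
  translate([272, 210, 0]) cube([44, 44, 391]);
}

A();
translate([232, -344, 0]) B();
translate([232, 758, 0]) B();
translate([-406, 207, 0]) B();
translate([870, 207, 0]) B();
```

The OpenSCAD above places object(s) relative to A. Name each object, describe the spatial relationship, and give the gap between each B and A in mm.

Each stool's nearest face is 90 mm from the table's bounding box.

A is a table. B is a stool. Four stools sit around the table at the −y, +y, −x, +x sides. The gap between each stool and the table is 90 mm.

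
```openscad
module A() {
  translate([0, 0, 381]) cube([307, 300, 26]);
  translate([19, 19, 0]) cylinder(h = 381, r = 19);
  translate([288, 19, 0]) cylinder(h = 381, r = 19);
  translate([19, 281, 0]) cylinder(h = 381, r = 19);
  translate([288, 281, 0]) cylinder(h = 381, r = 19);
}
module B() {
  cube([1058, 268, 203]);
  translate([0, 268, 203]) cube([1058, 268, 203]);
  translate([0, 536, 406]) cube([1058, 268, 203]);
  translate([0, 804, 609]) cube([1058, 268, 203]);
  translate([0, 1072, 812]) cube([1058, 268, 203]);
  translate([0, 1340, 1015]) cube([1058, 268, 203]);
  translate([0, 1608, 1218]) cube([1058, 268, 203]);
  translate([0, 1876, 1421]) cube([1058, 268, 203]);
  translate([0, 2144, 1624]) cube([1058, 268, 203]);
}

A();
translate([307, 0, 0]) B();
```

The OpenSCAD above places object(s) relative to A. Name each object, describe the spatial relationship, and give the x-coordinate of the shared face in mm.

A is a stool. B is a staircase. The staircase is against the stool's +x side, with their −y faces flush. The x-coordinate of the shared face is 307 mm.

The stool's +x face and the staircase's −x face are both at x = 307 mm.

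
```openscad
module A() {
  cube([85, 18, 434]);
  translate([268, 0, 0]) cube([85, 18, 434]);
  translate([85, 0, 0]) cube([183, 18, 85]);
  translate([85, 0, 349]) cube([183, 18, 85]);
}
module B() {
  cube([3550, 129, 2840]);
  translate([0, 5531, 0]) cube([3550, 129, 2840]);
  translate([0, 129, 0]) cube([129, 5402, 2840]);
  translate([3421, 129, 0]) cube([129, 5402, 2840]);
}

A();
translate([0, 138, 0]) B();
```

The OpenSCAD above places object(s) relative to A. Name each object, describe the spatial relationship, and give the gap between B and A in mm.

A is a picture frame. B is a house frame. The house frame is on the floor beside the picture frame on its +y side. The gap between the house frame and the picture frame is 120 mm.

The house frame's nearest face is 120 mm from the picture frame's +y face.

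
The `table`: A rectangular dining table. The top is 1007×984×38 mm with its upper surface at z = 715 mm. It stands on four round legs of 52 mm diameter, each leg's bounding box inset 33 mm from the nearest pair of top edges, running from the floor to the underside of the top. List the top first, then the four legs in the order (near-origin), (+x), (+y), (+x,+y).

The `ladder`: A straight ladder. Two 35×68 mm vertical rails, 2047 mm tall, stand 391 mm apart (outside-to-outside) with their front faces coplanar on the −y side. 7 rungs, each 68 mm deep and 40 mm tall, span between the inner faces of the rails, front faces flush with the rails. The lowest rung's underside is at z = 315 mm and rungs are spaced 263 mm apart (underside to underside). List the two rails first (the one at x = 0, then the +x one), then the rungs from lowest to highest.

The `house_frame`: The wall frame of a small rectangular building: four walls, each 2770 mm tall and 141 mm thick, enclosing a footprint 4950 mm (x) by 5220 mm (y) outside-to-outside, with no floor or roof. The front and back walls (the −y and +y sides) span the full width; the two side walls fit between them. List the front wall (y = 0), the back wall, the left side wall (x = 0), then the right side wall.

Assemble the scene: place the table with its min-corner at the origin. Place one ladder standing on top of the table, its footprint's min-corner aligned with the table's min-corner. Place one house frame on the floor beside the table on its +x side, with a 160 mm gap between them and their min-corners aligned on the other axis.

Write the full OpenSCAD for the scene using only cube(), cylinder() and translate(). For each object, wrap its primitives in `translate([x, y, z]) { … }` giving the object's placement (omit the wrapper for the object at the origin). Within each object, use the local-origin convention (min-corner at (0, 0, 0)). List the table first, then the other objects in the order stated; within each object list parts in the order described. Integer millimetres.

translate([0, 0, 677]) cube([1007, 984, 38]);
translate([59, 59, 0]) cylinder(h = 677, r = 26);
translate([948, 59, 0]) cylinder(h = 677, r = 26);
translate([59, 925, 0]) cylinder(h = 677, r = 26);
translate([948, 925, 0]) cylinder(h = 677, r = 26);
translate([0, 0, 715]) {
  cube([35, 68, 2047]);
  translate([356, 0, 0]) cube([35, 68, 2047]);
  translate([35, 0, 315]) cube([321, 68, 40]);
  translate([35, 0, 578]) cube([321, 68, 40]);
  translate([35, 0, 841]) cube([321, 68, 40]);
  translate([35, 0, 1104]) cube([321, 68, 40]);
  translate([35, 0, 1367]) cube([321, 68, 40]);
  translate([35, 0, 1630]) cube([321, 68, 40]);
  translate([35, 0, 1893]) cube([321, 68, 40]);
}
translate([1167, 0, 0]) {
  cube([4950, 141, 2770]);
  translate([0, 5079, 0]) cube([4950, 141, 2770]);
  translate([0, 141, 0]) cube([141, 4938, 2770]);
  translate([4809, 141, 0]) cube([141, 4938, 2770]);
}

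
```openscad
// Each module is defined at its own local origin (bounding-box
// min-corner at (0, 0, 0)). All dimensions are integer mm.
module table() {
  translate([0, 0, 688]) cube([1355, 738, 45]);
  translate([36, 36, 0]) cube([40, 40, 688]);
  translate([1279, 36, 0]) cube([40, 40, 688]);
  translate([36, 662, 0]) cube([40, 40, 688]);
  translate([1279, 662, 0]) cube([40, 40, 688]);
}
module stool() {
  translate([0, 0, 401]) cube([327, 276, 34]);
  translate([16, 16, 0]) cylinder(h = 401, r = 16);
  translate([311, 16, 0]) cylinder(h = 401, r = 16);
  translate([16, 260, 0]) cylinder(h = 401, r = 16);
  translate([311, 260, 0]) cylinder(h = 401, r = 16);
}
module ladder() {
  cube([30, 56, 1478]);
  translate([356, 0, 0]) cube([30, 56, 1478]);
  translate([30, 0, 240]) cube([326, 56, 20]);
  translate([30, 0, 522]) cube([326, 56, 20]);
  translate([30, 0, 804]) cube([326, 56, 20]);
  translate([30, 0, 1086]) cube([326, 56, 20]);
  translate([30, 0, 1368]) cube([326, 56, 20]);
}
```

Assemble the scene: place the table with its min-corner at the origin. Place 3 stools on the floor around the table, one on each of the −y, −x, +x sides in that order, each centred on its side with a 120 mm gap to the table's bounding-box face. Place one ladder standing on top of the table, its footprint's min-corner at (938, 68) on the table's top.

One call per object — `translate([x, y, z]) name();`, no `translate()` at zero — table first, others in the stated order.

table();
translate([514, -396, 0]) stool();
translate([-447, 231, 0]) stool();
translate([1475, 231, 0]) stool();
translate([938, 68, 733]) ladder();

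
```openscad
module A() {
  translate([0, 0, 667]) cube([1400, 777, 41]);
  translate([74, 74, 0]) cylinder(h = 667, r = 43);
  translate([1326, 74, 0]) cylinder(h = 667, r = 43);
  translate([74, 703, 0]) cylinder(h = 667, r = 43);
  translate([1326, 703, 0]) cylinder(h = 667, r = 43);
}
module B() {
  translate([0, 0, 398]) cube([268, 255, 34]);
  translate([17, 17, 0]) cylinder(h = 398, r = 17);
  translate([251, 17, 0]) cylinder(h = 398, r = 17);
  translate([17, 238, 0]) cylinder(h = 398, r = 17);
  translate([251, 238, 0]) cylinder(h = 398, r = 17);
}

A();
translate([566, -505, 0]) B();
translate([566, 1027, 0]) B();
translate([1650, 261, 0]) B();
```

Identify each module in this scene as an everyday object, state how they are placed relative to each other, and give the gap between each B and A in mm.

Each stool's nearest face is 250 mm from the table's bounding box.

A is a table. B is a stool. Three stools sit around the table at the −y, +y, +x sides. The gap between each stool and the table is 250 mm.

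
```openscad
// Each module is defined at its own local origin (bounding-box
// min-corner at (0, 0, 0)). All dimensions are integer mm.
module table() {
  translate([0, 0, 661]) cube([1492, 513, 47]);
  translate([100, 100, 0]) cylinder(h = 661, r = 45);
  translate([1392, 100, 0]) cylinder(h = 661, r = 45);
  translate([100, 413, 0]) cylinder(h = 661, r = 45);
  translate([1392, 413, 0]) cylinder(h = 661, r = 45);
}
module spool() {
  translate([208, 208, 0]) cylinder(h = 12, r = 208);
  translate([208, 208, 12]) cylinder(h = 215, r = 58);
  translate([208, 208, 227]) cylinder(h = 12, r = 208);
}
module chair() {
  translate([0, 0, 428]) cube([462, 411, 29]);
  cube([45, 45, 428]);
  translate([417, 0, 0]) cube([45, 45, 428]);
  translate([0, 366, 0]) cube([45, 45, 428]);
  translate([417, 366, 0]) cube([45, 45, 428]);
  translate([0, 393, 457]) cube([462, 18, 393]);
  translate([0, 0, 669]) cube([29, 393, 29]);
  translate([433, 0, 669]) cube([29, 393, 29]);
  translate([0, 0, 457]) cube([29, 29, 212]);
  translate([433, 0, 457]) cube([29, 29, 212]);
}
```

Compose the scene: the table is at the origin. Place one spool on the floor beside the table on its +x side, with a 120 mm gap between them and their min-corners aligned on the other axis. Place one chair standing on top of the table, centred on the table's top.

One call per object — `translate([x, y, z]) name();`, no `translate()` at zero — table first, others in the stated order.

table();
translate([1612, 0, 0]) spool();
translate([515, 51, 708]) chair();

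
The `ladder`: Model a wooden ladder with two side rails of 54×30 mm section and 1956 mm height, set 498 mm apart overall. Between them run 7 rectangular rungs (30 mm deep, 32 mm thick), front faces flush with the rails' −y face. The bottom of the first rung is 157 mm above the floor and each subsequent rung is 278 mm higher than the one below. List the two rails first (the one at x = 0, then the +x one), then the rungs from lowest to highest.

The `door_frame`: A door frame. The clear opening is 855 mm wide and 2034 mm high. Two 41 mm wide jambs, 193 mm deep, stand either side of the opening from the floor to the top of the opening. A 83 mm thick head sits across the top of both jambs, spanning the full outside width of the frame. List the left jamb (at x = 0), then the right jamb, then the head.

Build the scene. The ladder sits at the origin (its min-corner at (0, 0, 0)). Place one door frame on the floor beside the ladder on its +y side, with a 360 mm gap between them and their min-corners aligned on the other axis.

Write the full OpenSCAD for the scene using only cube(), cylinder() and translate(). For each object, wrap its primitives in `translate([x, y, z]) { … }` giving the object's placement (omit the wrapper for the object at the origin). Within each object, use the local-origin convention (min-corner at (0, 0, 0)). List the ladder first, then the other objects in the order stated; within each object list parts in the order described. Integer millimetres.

cube([54, 30, 1956]);
translate([444, 0, 0]) cube([54, 30, 1956]);
translate([54, 0, 157]) cube([390, 30, 32]);
translate([54, 0, 435]) cube([390, 30, 32]);
translate([54, 0, 713]) cube([390, 30, 32]);
translate([54, 0, 991]) cube([390, 30, 32]);
translate([54, 0, 1269]) cube([390, 30, 32]);
translate([54, 0, 1547]) cube([390, 30, 32]);
translate([54, 0, 1825]) cube([390, 30, 32]);
translate([0, 390, 0]) {
  cube([41, 193, 2034]);
  translate([896, 0, 0]) cube([41, 193, 2034]);
  translate([0, 0, 2034]) cube([937, 193, 83]);
}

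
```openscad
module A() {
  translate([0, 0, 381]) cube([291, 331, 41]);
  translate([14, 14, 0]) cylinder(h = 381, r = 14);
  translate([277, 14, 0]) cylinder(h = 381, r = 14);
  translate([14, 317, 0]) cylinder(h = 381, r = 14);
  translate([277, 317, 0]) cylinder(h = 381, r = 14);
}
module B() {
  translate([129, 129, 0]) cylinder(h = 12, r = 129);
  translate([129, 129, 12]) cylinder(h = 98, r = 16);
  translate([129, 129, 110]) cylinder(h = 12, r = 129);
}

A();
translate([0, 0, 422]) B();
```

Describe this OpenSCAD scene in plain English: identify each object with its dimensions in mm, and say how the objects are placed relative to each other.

A is a four-legged stool. The seat is 291×331 mm, 41 mm thick, top at z = 422 mm. It stands on four round legs, each 28 mm in diameter, from z = 0 to the seat underside, each leg's axis is inset half a diameter from the nearest pair of seat edges (so the leg's bounding box is flush with the corner).

B is a spool: two coaxial disc flanges of radius 129 mm and thickness 12 mm, joined by a core cylinder of radius 16 mm and height 98 mm. The lower flange rests on z = 0 and the three cylinders share a vertical axis.

The spool is on top of the stool.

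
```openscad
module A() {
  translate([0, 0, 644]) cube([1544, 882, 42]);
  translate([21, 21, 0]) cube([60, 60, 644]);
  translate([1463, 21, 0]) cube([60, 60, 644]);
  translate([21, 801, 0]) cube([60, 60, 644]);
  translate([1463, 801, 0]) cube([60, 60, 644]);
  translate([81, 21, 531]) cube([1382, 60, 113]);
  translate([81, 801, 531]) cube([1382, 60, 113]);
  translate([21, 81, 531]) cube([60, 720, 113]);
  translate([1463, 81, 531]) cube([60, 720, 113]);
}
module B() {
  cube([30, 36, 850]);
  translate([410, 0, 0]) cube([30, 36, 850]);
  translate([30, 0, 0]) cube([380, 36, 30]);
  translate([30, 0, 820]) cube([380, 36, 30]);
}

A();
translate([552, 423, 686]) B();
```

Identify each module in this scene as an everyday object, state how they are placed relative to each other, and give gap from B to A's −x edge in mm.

The picture frame's min-x is at 552; the table's min-x is 0; gap = 552 mm.

A is a table. B is a picture frame. The picture frame is on top of the table, centred. The gap from the picture frame to the table's −x edge is 552 mm.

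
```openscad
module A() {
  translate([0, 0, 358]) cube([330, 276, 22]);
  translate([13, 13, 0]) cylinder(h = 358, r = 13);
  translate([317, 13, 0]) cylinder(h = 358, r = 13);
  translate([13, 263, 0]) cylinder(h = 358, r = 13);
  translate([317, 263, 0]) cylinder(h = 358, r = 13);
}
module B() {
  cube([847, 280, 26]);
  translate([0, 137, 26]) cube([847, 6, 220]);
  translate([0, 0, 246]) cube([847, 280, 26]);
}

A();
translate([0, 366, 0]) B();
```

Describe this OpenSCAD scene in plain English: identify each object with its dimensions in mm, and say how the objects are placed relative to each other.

A is a four-legged stool. The seat is 330×276 mm, 22 mm thick, top at z = 380 mm. It stands on four round legs, each 26 mm in diameter, from z = 0 to the seat underside, each leg's axis is inset half a diameter from the nearest pair of seat edges (so the leg's bounding box is flush with the corner).

B is an I-beam lying along x, 847 mm long. Overall section height 272 mm. Two flanges 280 mm wide (y) and 26 mm thick, one on the floor and one at the top; a web 6 mm thick runs between them, centred on the flange width.

The I-beam is on the floor beside the stool on its +y side.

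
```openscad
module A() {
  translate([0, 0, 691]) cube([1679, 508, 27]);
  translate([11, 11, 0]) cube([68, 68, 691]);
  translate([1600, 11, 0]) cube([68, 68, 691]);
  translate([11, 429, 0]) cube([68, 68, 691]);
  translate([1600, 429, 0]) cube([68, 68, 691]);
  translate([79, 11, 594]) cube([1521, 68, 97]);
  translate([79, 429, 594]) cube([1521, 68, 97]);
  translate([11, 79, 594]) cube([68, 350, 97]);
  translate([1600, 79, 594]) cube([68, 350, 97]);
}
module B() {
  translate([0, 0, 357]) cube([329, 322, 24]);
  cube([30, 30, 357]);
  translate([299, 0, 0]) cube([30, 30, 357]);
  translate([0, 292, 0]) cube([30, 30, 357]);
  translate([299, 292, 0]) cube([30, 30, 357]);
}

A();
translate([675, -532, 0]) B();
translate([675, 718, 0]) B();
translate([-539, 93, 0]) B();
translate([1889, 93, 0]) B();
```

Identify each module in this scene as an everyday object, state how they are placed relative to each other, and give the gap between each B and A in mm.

A is a table. B is a stool. Four stools sit around the table at the −y, +y, −x, +x sides. The gap between each stool and the table is 210 mm.

Each stool's nearest face is 210 mm from the table's bounding box.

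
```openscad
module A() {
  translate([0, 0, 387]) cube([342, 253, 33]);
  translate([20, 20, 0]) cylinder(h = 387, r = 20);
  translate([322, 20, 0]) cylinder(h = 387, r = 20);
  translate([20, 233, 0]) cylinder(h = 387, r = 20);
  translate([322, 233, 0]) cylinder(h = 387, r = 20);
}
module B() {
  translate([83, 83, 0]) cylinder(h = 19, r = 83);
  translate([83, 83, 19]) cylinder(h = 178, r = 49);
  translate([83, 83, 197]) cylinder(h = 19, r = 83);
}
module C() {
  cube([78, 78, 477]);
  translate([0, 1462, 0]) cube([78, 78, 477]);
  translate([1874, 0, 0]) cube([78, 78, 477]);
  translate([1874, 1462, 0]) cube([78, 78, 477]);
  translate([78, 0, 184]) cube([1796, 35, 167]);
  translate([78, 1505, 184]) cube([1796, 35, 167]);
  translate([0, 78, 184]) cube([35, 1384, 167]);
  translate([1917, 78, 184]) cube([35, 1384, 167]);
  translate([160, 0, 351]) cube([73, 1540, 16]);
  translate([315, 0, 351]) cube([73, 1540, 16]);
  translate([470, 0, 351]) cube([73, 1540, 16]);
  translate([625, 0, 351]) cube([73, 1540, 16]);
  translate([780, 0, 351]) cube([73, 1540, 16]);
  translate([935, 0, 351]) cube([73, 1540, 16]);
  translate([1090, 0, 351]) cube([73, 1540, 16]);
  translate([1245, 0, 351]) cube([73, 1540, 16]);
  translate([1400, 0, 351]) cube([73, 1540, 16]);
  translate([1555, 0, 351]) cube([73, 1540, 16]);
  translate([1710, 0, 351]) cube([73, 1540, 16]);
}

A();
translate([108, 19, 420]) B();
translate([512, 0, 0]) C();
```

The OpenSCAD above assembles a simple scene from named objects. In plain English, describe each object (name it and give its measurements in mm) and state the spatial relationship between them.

A is a four-legged stool. The seat is a 342×253×33 mm slab whose top surface is at z = 420 mm; four round legs, each 40 mm in diameter, run from the floor (z = 0) to the underside of the seat, each leg's axis is inset half a diameter from the nearest pair of seat edges (so the leg's bounding box is flush with the corner).

B is a spool: two coaxial disc flanges of radius 83 mm and thickness 19 mm, joined by a core cylinder of radius 49 mm and height 178 mm. The lower flange rests on z = 0 and the three cylinders share a vertical axis.

C is a bed frame 1952 mm long (x) by 1540 mm wide (y). Four 78×78 mm corner posts, 477 mm tall, at the corners of the footprint. Four rails of 35 mm thickness and 167 mm height run between adjacent posts with their undersides at z = 184 mm, their outer faces flush with the outside of the frame (the two x-running rails run between the posts' inner faces; the two y-running rails run between the posts' inner faces). 11 slats, each 73 mm wide (x) and 16 mm thick, lie across the top of the two x-running rails, running the full 1540 mm width of the frame in y; the slats are evenly spaced along x between the inner faces of the end posts with equal gaps (rounded down to the nearest mm) at the −x end and between each pair — any rounding remainder accumulates at the +x end.

The spool is on top of the stool. The bed frame is on the floor beside the stool on its +x side.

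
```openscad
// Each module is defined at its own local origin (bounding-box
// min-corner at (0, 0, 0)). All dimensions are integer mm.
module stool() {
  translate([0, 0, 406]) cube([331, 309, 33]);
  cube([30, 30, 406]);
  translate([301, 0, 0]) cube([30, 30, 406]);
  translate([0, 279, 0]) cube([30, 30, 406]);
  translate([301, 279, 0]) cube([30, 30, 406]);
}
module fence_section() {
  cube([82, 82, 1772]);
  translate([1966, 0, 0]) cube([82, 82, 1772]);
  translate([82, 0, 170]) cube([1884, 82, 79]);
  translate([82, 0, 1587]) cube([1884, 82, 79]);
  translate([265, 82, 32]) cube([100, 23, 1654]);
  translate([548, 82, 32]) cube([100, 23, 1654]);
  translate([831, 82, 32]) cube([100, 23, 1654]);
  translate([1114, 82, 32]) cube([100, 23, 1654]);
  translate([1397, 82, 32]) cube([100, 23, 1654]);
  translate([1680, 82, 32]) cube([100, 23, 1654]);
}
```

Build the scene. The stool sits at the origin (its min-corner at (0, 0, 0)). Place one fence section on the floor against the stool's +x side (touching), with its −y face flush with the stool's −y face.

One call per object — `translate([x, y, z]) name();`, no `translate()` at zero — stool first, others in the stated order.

stool();
translate([331, 0, 0]) fence_section();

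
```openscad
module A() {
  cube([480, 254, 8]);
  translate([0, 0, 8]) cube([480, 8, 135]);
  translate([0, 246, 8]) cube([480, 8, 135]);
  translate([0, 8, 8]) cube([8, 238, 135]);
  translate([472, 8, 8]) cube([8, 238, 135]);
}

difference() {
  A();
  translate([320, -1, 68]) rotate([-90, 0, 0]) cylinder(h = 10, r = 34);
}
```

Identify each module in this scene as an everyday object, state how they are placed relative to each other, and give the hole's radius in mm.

A is an open box. The open box has a circular hole through its front wall. The hole's radius is 34 mm.

The subtracted cylinder has r = 34 mm.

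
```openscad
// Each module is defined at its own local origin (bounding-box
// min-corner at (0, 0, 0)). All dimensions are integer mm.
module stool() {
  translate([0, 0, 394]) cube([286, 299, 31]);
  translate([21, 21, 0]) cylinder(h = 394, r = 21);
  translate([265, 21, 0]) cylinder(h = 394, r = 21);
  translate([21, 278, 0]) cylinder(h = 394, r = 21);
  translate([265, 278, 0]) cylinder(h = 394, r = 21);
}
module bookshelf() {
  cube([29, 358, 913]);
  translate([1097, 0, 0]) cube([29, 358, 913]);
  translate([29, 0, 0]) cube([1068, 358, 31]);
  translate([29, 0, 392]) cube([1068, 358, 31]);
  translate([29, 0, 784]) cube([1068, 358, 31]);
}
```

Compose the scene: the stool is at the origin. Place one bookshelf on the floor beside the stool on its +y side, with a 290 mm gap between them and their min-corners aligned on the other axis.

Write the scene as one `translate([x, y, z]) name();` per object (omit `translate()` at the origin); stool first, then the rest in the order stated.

stool();
translate([0, 589, 0]) bookshelf();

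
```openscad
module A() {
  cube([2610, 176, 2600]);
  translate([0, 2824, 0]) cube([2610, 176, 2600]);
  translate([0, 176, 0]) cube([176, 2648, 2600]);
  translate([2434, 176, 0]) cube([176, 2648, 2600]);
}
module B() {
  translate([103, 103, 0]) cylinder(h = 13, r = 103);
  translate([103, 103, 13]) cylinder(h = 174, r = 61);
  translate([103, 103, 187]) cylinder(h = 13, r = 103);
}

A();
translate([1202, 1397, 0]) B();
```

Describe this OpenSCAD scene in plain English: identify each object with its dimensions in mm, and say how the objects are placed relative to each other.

A is a box-shaped house frame (walls only): outside footprint 2610×3000 mm, wall height 2600 mm, wall thickness 176 mm. The two y-facing walls run the full x-width; the two x-facing walls fit between the inner faces of the y-facing walls.

B is a spool: two coaxial disc flanges of radius 103 mm and thickness 13 mm, joined by a core cylinder of radius 61 mm and height 174 mm. The lower flange rests on z = 0 and the three cylinders share a vertical axis.

The spool sits inside the house frame, centred.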